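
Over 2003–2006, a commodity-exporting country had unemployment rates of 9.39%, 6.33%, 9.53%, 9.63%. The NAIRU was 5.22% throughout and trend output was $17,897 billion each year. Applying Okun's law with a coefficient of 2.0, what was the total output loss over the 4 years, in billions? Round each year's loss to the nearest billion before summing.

Year 2003: gap = -2.0 × (9.39 - 5.22) = -8.34%, loss ≈ 17897 × 8.34/100 ≈ 1493.
Year 2004: gap = -2.0 × (6.33 - 5.22) = -2.22%, loss ≈ 17897 × 2.22/100 ≈ 397.
Year 2005: gap = -2.0 × (9.53 - 5.22) = -8.62%, loss ≈ 17897 × 8.62/100 ≈ 1543.
Year 2006: gap = -2.0 × (9.63 - 5.22) = -8.82%, loss ≈ 17897 × 8.82/100 ≈ 1579.
Total lost output = 1493 + 397 + 1543 + 1579 = 5012 billion.

$5,012 billion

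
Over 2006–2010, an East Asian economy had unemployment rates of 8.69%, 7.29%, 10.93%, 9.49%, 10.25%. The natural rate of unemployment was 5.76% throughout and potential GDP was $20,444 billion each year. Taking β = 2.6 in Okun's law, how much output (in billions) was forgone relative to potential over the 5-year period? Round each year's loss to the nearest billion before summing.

Year 2006: gap = -2.6 × (8.69 - 5.76) = -7.618%, loss ≈ 20444 × 7.618/100 ≈ 1557.
Year 2007: gap = -2.6 × (7.29 - 5.76) = -3.978%, loss ≈ 20444 × 3.978/100 ≈ 813.
Year 2008: gap = -2.6 × (10.93 - 5.76) = -13.442%, loss ≈ 20444 × 13.442/100 ≈ 2748.
Year 2009: gap = -2.6 × (9.49 - 5.76) = -9.698%, loss ≈ 20444 × 9.698/100 ≈ 1983.
Year 2010: gap = -2.6 × (10.25 - 5.76) = -11.674%, loss ≈ 20444 × 11.674/100 ≈ 2387.
Total lost output = 1557 + 813 + 2748 + 1983 + 2387 = 9488 billion.

$9,488 billion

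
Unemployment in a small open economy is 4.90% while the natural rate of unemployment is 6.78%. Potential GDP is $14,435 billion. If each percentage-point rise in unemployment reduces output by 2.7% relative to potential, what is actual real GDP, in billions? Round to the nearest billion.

Unemployment gap = 4.9 - 6.78 = -1.88 points, so the output gap is -2.7 × (-1.88) = 5.076%.
Actual GDP = 14435 × (1 + 5.076/100) = 14435 × 1.05076 ≈ 15168 billion.

$15,168 billion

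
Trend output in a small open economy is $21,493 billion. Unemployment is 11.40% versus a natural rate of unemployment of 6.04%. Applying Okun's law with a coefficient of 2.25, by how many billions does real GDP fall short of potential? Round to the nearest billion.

Output gap = -2.25 × (11.4 - 6.04) = -2.25 × 5.36 = -12.06%.
Actual GDP ≈ 21493 × 0.8794 ≈ 18901 billion, so the shortfall is 21493 - 18901 = 2592 billion.

$2,592 billion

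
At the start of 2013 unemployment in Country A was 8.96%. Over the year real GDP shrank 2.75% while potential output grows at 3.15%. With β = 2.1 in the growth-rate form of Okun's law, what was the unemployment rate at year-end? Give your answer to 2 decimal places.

Growth-rate Okun's law: g_Y = g_Y* - β × Δu, so Δu = (g_Y* - g_Y)/β.
Δu = (3.15 + 2.75)/2.1 = 5.9/2.1 = 2.81 percentage points.
Year-end unemployment = 8.96 + 2.81 = 11.77%.

11.77%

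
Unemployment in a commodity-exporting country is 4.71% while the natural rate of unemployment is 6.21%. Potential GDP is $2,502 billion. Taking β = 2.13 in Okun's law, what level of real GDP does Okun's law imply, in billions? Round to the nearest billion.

Unemployment gap = 4.71 - 6.21 = -1.5 points, so the output gap is -2.13 × (-1.5) = 3.195%.
Actual GDP = 2502 × (1 + 3.195/100) = 2502 × 1.03195 ≈ 2582 billion.

$2,582 billion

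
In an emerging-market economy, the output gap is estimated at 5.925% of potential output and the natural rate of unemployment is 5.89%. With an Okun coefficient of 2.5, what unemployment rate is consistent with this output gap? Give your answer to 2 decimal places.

3.52%

From Okun's law, u - u* = -(output gap)/β = -(5.925)/2.5 = -2.37 points.
So u = 5.89 - 2.37 = 3.52%.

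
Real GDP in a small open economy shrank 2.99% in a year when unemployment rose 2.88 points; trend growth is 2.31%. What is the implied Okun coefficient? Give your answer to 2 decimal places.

Growth form: g_Y = g_Y* - β × Δu, so β = (g_Y* - g_Y)/Δu.
β = (2.31 + 2.99)/2.88 = 5.3/2.88 = 1.84.

β ≈ 1.84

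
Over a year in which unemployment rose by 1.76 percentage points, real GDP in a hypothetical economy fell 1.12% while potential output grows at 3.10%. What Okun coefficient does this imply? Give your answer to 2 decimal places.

β ≈ 2.40

Growth form: g_Y = g_Y* - β × Δu, so β = (g_Y* - g_Y)/Δu.
β = (3.1 + 1.12)/1.76 = 4.22/1.76 = 2.40.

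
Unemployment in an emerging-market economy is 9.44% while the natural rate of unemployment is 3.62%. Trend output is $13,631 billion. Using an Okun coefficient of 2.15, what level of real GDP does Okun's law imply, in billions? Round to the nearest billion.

Unemployment gap = 9.44 - 3.62 = 5.82 points, so the output gap is -2.15 × 5.82 = -12.513%.
Actual GDP = 13631 × (1 - 12.513/100) = 13631 × 0.87487 ≈ 11925 billion.

$11,925 billion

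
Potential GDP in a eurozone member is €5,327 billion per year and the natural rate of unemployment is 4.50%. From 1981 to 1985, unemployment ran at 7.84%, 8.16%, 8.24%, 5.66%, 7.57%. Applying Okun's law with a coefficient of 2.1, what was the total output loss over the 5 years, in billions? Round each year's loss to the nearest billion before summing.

€1,674 billion

Year 1981: gap = -2.1 × (7.84 - 4.5) = -7.014%, loss ≈ 5327 × 7.014/100 ≈ 374.
Year 1982: gap = -2.1 × (8.16 - 4.5) = -7.686%, loss ≈ 5327 × 7.686/100 ≈ 409.
Year 1983: gap = -2.1 × (8.24 - 4.5) = -7.854%, loss ≈ 5327 × 7.854/100 ≈ 418.
Year 1984: gap = -2.1 × (5.66 - 4.5) = -2.436%, loss ≈ 5327 × 2.436/100 ≈ 130.
Year 1985: gap = -2.1 × (7.57 - 4.5) = -6.447%, loss ≈ 5327 × 6.447/100 ≈ 343.
Total lost output = 374 + 409 + 418 + 130 + 343 = 1674 billion.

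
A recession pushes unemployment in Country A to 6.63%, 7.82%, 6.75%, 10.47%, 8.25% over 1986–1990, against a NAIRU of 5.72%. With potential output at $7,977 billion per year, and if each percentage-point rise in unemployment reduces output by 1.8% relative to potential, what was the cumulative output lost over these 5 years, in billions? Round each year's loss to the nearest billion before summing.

$1,626 billion

Year 1986: gap = -1.8 × (6.63 - 5.72) = -1.638%, loss ≈ 7977 × 1.638/100 ≈ 131.
Year 1987: gap = -1.8 × (7.82 - 5.72) = -3.78%, loss ≈ 7977 × 3.78/100 ≈ 302.
Year 1988: gap = -1.8 × (6.75 - 5.72) = -1.854%, loss ≈ 7977 × 1.854/100 ≈ 148.
Year 1989: gap = -1.8 × (10.47 - 5.72) = -8.55%, loss ≈ 7977 × 8.55/100 ≈ 682.
Year 1990: gap = -1.8 × (8.25 - 5.72) = -4.554%, loss ≈ 7977 × 4.554/100 ≈ 363.
Total lost output = 131 + 302 + 148 + 682 + 363 = 1626 billion.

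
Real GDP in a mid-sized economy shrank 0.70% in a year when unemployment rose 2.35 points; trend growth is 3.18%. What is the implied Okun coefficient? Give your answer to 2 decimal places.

Growth form: g_Y = g_Y* - β × Δu, so β = (g_Y* - g_Y)/Δu.
β = (3.18 + 0.7)/2.35 = 3.88/2.35 = 1.65.

β ≈ 1.65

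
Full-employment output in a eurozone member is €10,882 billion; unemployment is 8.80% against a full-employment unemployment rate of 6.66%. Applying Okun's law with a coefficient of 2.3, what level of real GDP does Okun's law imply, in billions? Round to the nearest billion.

Unemployment gap = 8.8 - 6.66 = 2.14 points, so the output gap is -2.3 × 2.14 = -4.922%.
Actual GDP = 10882 × (1 - 4.922/100) = 10882 × 0.95078 ≈ 10346 billion.

€10,346 billion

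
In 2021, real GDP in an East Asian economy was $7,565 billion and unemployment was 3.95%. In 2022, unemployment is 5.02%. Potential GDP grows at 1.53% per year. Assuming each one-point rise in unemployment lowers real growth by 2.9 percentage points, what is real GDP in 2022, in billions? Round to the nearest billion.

Δu = 5.02 - 3.95 = 1.07 points.
Okun's law (growth form): g_Y = g_Y* - β × Δu = 1.53 - 2.9 × (1.07) = 1.53 - 3.103 = -1.573%.
Real GDP in the next year = 7565 × (1 - 1.573/100) = 7565 × 0.98427 ≈ 7446 billion.

$7,446 billion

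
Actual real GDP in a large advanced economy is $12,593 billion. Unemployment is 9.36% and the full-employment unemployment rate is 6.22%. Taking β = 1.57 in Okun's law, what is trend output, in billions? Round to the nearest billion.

Unemployment gap = 9.36 - 6.22 = 3.14 points, so output gap = -1.57 × 3.14 = -4.9298%.
Since Y = Y* × (1 + gap/100), Y* = 12593/0.950702 ≈ 13246 billion.

$13,246 billion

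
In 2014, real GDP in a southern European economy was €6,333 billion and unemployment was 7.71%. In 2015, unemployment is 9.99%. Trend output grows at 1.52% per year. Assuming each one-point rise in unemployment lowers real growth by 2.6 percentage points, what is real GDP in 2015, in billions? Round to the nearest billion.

€6,054 billion

Δu = 9.99 - 7.71 = 2.28 points.
Okun's law (growth form): g_Y = g_Y* - β × Δu = 1.52 - 2.6 × (2.28) = 1.52 - 5.928 = -4.408%.
Real GDP in the next year = 6333 × (1 - 4.408/100) = 6333 × 0.95592 ≈ 6054 billion.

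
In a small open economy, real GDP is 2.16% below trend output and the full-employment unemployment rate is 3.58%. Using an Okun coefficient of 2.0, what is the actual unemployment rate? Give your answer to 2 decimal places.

4.66%

From Okun's law, u - u* = -(output gap)/β = -(-2.16)/2.0 = 1.08 points.
So u = 3.58 + 1.08 = 4.66%.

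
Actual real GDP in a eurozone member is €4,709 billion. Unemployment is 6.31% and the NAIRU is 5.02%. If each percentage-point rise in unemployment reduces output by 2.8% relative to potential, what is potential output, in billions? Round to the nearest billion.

€4,885 billion

Unemployment gap = 6.31 - 5.02 = 1.29 points, so output gap = -2.8 × 1.29 = -3.612%.
Since Y = Y* × (1 + gap/100), Y* = 4709/0.96388 ≈ 4885 billion.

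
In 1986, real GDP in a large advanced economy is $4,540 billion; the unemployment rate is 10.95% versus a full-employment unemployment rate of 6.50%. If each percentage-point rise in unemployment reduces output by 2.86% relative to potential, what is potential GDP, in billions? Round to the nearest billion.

$5,202 billion

Unemployment gap = 10.95 - 6.5 = 4.45 points, so output gap = -2.86 × 4.45 = -12.727%.
Since Y = Y* × (1 + gap/100), Y* = 4540/0.87273 ≈ 5202 billion.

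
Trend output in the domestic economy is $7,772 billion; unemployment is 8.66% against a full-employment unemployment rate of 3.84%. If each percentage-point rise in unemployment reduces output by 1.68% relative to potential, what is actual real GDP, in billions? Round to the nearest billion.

$7,143 billion

Unemployment gap = 8.66 - 3.84 = 4.82 points, so the output gap is -1.68 × 4.82 = -8.0976%.
Actual GDP = 7772 × (1 - 8.0976/100) = 7772 × 0.919024 ≈ 7143 billion.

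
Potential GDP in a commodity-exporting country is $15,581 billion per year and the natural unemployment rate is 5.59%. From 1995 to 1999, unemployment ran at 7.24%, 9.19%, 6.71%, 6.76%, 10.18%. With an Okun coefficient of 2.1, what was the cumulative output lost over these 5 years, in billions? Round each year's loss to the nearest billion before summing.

Year 1995: gap = -2.1 × (7.24 - 5.59) = -3.465%, loss ≈ 15581 × 3.465/100 ≈ 540.
Year 1996: gap = -2.1 × (9.19 - 5.59) = -7.56%, loss ≈ 15581 × 7.56/100 ≈ 1178.
Year 1997: gap = -2.1 × (6.71 - 5.59) = -2.352%, loss ≈ 15581 × 2.352/100 ≈ 366.
Year 1998: gap = -2.1 × (6.76 - 5.59) = -2.457%, loss ≈ 15581 × 2.457/100 ≈ 383.
Year 1999: gap = -2.1 × (10.18 - 5.59) = -9.639%, loss ≈ 15581 × 9.639/100 ≈ 1502.
Total lost output = 540 + 1178 + 366 + 383 + 1502 = 3969 billion.

$3,969 billion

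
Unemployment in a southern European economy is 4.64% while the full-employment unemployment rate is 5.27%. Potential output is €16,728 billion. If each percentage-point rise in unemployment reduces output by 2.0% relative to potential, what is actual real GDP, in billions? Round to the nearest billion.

€16,939 billion

Unemployment gap = 4.64 - 5.27 = -0.63 points, so the output gap is -2 × (-0.63) = 1.26%.
Actual GDP = 16728 × (1 + 1.26/100) = 16728 × 1.0126 ≈ 16939 billion.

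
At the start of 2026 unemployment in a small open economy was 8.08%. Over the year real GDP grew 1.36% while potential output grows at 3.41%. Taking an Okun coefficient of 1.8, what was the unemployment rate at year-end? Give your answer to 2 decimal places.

Growth-rate Okun's law: g_Y = g_Y* - β × Δu, so Δu = (g_Y* - g_Y)/β.
Δu = (3.41 - 1.36)/1.8 = 2.05/1.8 = 1.14 percentage points.
Year-end unemployment = 8.08 + 1.14 = 9.22%.

9.22%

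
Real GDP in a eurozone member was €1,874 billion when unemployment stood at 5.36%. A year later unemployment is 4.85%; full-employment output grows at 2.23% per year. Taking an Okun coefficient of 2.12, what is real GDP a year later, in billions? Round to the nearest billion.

€1,936 billion

Δu = 4.85 - 5.36 = -0.51 points.
Okun's law (growth form): g_Y = g_Y* - β × Δu = 2.23 - 2.12 × (-0.51) = 2.23 + 1.0812 = 3.3112%.
Real GDP in the next year = 1874 × (1 + 3.3112/100) = 1874 × 1.033112 ≈ 1936 billion.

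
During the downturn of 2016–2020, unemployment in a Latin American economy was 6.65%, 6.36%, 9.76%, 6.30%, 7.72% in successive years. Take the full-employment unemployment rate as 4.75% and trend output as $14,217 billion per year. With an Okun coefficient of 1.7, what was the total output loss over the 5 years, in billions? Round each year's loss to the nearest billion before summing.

Year 2016: gap = -1.7 × (6.65 - 4.75) = -3.23%, loss ≈ 14217 × 3.23/100 ≈ 459.
Year 2017: gap = -1.7 × (6.36 - 4.75) = -2.737%, loss ≈ 14217 × 2.737/100 ≈ 389.
Year 2018: gap = -1.7 × (9.76 - 4.75) = -8.517%, loss ≈ 14217 × 8.517/100 ≈ 1211.
Year 2019: gap = -1.7 × (6.3 - 4.75) = -2.635%, loss ≈ 14217 × 2.635/100 ≈ 375.
Year 2020: gap = -1.7 × (7.72 - 4.75) = -5.049%, loss ≈ 14217 × 5.049/100 ≈ 718.
Total lost output = 459 + 389 + 1211 + 375 + 718 = 3152 billion.

$3,152 billion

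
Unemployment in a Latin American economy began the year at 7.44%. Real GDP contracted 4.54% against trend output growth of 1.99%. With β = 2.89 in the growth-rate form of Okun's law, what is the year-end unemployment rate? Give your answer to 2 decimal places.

9.70%

Growth-rate Okun's law: g_Y = g_Y* - β × Δu, so Δu = (g_Y* - g_Y)/β.
Δu = (1.99 + 4.54)/2.89 = 6.53/2.89 = 2.26 percentage points.
Year-end unemployment = 7.44 + 2.26 = 9.70%.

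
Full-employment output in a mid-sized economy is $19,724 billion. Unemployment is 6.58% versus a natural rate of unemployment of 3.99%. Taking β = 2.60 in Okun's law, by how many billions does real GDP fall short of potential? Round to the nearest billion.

Output gap = -2.60 × (6.58 - 3.99) = -2.6 × 2.59 = -6.734%.
Actual GDP ≈ 19724 × 0.93266 ≈ 18396 billion, so the shortfall is 19724 - 18396 = 1328 billion.

$1,328 billion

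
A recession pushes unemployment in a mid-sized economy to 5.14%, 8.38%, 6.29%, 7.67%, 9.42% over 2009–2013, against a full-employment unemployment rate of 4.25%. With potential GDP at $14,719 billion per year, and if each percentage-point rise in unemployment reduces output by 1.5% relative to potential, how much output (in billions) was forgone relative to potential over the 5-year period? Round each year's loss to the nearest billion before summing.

$3,454 billion

Year 2009: gap = -1.5 × (5.14 - 4.25) = -1.335%, loss ≈ 14719 × 1.335/100 ≈ 196.
Year 2010: gap = -1.5 × (8.38 - 4.25) = -6.195%, loss ≈ 14719 × 6.195/100 ≈ 912.
Year 2011: gap = -1.5 × (6.29 - 4.25) = -3.06%, loss ≈ 14719 × 3.06/100 ≈ 450.
Year 2012: gap = -1.5 × (7.67 - 4.25) = -5.13%, loss ≈ 14719 × 5.13/100 ≈ 755.
Year 2013: gap = -1.5 × (9.42 - 4.25) = -7.755%, loss ≈ 14719 × 7.755/100 ≈ 1141.
Total lost output = 196 + 912 + 450 + 755 + 1141 = 3454 billion.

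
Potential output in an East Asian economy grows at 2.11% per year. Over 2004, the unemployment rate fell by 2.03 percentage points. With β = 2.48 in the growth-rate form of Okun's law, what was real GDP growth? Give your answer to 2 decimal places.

7.14%

Growth-rate Okun's law: g_Y = g_Y* - β × Δu.
g_Y = 2.11 - 2.48 × (-2.03) = 2.11 + 5.0344 = 7.1444%, i.e. 7.14% to 2 d.p.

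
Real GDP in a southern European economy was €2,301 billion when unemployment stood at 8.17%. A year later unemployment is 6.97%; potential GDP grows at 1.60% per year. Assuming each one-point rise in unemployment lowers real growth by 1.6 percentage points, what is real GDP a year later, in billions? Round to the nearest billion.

Δu = 6.97 - 8.17 = -1.2 points.
Okun's law (growth form): g_Y = g_Y* - β × Δu = 1.60 - 1.6 × (-1.20) = 1.6 + 1.92 = 3.52%.
Real GDP in the next year = 2301 × (1 + 3.52/100) = 2301 × 1.0352 ≈ 2382 billion.

€2,382 billion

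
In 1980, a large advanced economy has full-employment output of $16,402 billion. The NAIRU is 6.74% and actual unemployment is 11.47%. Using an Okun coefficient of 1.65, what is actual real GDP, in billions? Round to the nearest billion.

$15,122 billion

Unemployment gap = 11.47 - 6.74 = 4.73 points, so the output gap is -1.65 × 4.73 = -7.8045%.
Actual GDP = 16402 × (1 - 7.8045/100) = 16402 × 0.921955 ≈ 15122 billion.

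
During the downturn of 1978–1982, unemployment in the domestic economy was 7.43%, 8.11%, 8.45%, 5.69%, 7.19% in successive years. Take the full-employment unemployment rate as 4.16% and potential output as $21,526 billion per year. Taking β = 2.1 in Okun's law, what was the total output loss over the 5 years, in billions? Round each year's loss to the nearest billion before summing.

$7,265 billion

Year 1978: gap = -2.1 × (7.43 - 4.16) = -6.867%, loss ≈ 21526 × 6.867/100 ≈ 1478.
Year 1979: gap = -2.1 × (8.11 - 4.16) = -8.295%, loss ≈ 21526 × 8.295/100 ≈ 1786.
Year 1980: gap = -2.1 × (8.45 - 4.16) = -9.009%, loss ≈ 21526 × 9.009/100 ≈ 1939.
Year 1981: gap = -2.1 × (5.69 - 4.16) = -3.213%, loss ≈ 21526 × 3.213/100 ≈ 692.
Year 1982: gap = -2.1 × (7.19 - 4.16) = -6.363%, loss ≈ 21526 × 6.363/100 ≈ 1370.
Total lost output = 1478 + 1786 + 1939 + 692 + 1370 = 7265 billion.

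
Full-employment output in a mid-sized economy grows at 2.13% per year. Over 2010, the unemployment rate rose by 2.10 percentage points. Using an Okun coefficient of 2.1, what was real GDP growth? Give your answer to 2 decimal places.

Growth-rate Okun's law: g_Y = g_Y* - β × Δu.
g_Y = 2.13 - 2.1 × (2.10) = 2.13 - 4.41 = -2.28%, i.e. -2.28% to 2 d.p.

-2.28%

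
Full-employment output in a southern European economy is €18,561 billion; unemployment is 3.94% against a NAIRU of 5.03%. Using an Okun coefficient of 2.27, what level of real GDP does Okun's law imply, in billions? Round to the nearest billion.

Unemployment gap = 3.94 - 5.03 = -1.09 points, so the output gap is -2.27 × (-1.09) = 2.4743%.
Actual GDP = 18561 × (1 + 2.4743/100) = 18561 × 1.024743 ≈ 19020 billion.

€19,020 billion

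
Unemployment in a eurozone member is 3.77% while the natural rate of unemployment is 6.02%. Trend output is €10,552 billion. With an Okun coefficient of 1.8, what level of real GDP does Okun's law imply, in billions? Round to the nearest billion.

€10,979 billion

Unemployment gap = 3.77 - 6.02 = -2.25 points, so the output gap is -1.8 × (-2.25) = 4.05%.
Actual GDP = 10552 × (1 + 4.05/100) = 10552 × 1.0405 ≈ 10979 billion.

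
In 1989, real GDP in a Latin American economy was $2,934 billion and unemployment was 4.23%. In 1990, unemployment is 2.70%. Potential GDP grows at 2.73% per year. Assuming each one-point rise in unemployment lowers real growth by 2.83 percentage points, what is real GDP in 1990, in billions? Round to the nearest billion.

Δu = 2.7 - 4.23 = -1.53 points.
Okun's law (growth form): g_Y = g_Y* - β × Δu = 2.73 - 2.83 × (-1.53) = 2.73 + 4.3299 = 7.0599%.
Real GDP in the next year = 2934 × (1 + 7.0599/100) = 2934 × 1.070599 ≈ 3141 billion.

$3,141 billion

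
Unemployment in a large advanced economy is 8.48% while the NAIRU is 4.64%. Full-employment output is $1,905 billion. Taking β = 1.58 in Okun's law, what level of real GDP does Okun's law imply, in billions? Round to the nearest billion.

$1,789 billion

Unemployment gap = 8.48 - 4.64 = 3.84 points, so the output gap is -1.58 × 3.84 = -6.0672%.
Actual GDP = 1905 × (1 - 6.0672/100) = 1905 × 0.939328 ≈ 1789 billion.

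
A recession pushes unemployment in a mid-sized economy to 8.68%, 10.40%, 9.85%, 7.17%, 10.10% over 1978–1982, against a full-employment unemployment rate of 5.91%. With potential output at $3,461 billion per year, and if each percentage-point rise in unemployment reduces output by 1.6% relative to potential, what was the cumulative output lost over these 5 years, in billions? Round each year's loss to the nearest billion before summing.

$922 billion

Year 1978: gap = -1.6 × (8.68 - 5.91) = -4.432%, loss ≈ 3461 × 4.432/100 ≈ 153.
Year 1979: gap = -1.6 × (10.4 - 5.91) = -7.184%, loss ≈ 3461 × 7.184/100 ≈ 249.
Year 1980: gap = -1.6 × (9.85 - 5.91) = -6.304%, loss ≈ 3461 × 6.304/100 ≈ 218.
Year 1981: gap = -1.6 × (7.17 - 5.91) = -2.016%, loss ≈ 3461 × 2.016/100 ≈ 70.
Year 1982: gap = -1.6 × (10.1 - 5.91) = -6.704%, loss ≈ 3461 × 6.704/100 ≈ 232.
Total lost output = 153 + 249 + 218 + 70 + 232 = 922 billion.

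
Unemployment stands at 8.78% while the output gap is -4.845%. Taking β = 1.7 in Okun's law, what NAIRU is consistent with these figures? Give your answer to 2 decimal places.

5.93%

From Okun's law, u - u* = -(output gap)/β = -(-4.845)/1.7 = 2.85 points.
So u* = 8.78 - 2.85 = 5.93%.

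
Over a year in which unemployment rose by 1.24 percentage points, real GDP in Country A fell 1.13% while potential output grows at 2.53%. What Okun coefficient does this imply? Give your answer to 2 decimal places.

β ≈ 2.95

Growth form: g_Y = g_Y* - β × Δu, so β = (g_Y* - g_Y)/Δu.
β = (2.53 + 1.13)/1.24 = 3.66/1.24 = 2.95.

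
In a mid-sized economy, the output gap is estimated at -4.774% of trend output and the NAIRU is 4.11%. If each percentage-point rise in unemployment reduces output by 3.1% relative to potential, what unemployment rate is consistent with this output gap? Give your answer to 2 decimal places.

From Okun's law, u - u* = -(output gap)/β = -(-4.774)/3.1 = 1.54 points.
So u = 4.11 + 1.54 = 5.65%.

5.65%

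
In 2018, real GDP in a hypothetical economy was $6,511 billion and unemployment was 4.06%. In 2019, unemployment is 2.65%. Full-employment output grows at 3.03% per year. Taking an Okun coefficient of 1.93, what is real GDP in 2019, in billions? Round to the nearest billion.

Δu = 2.65 - 4.06 = -1.41 points.
Okun's law (growth form): g_Y = g_Y* - β × Δu = 3.03 - 1.93 × (-1.41) = 3.03 + 2.7213 = 5.7513%.
Real GDP in the next year = 6511 × (1 + 5.7513/100) = 6511 × 1.057513 ≈ 6885 billion.

$6,885 billion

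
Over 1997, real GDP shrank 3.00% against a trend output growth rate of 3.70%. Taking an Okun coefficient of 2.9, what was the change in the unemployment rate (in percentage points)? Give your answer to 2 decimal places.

Growth-rate Okun's law: g_Y = g_Y* - β × Δu, so Δu = (g_Y* - g_Y)/β.
Δu = (3.7 + 3)/2.9 = 6.7/2.9 = 2.31 percentage points.

2.31 percentage points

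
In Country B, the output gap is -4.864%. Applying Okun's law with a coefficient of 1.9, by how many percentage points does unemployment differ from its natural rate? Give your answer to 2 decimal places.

2.56 percentage points

Okun's law: output gap = -β × (u - u*), so u - u* = -(output gap)/β.
u - u* = -(-4.864)/1.9 = 2.56 percentage points.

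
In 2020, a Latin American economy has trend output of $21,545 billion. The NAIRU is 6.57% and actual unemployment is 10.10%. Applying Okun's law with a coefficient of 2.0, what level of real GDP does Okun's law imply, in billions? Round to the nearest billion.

$20,024 billion

Unemployment gap = 10.1 - 6.57 = 3.53 points, so the output gap is -2 × 3.53 = -7.06%.
Actual GDP = 21545 × (1 - 7.06/100) = 21545 × 0.9294 ≈ 20024 billion.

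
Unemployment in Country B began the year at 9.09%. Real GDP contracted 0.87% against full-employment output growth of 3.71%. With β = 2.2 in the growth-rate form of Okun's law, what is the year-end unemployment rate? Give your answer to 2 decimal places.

Growth-rate Okun's law: g_Y = g_Y* - β × Δu, so Δu = (g_Y* - g_Y)/β.
Δu = (3.71 + 0.87)/2.2 = 4.58/2.2 = 2.08 percentage points.
Year-end unemployment = 9.09 + 2.08 = 11.17%.

11.17%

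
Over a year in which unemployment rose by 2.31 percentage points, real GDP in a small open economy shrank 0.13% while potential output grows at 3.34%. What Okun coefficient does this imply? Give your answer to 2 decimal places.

Growth form: g_Y = g_Y* - β × Δu, so β = (g_Y* - g_Y)/Δu.
β = (3.34 + 0.13)/2.31 = 3.47/2.31 = 1.50.

β ≈ 1.50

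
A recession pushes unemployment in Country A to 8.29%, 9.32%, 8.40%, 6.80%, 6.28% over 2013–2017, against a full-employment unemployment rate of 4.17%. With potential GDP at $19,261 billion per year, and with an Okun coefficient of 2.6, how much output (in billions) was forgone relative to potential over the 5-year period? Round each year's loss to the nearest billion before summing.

Year 2013: gap = -2.6 × (8.29 - 4.17) = -10.712%, loss ≈ 19261 × 10.712/100 ≈ 2063.
Year 2014: gap = -2.6 × (9.32 - 4.17) = -13.39%, loss ≈ 19261 × 13.39/100 ≈ 2579.
Year 2015: gap = -2.6 × (8.4 - 4.17) = -10.998%, loss ≈ 19261 × 10.998/100 ≈ 2118.
Year 2016: gap = -2.6 × (6.8 - 4.17) = -6.838%, loss ≈ 19261 × 6.838/100 ≈ 1317.
Year 2017: gap = -2.6 × (6.28 - 4.17) = -5.486%, loss ≈ 19261 × 5.486/100 ≈ 1057.
Total lost output = 2063 + 2579 + 2118 + 1317 + 1057 = 9134 billion.

$9,134 billion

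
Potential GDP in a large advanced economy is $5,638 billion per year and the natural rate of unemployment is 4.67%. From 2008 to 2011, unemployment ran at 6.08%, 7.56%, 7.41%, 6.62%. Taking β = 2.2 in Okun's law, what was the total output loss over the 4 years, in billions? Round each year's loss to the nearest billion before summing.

$1,115 billion

Year 2008: gap = -2.2 × (6.08 - 4.67) = -3.102%, loss ≈ 5638 × 3.102/100 ≈ 175.
Year 2009: gap = -2.2 × (7.56 - 4.67) = -6.358%, loss ≈ 5638 × 6.358/100 ≈ 358.
Year 2010: gap = -2.2 × (7.41 - 4.67) = -6.028%, loss ≈ 5638 × 6.028/100 ≈ 340.
Year 2011: gap = -2.2 × (6.62 - 4.67) = -4.29%, loss ≈ 5638 × 4.29/100 ≈ 242.
Total lost output = 175 + 358 + 340 + 242 = 1115 billion.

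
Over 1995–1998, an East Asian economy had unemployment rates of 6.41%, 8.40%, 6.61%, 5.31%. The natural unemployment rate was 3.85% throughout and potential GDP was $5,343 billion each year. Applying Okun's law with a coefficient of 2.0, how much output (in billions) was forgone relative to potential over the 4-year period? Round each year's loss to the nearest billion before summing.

$1,211 billion

Year 1995: gap = -2.0 × (6.41 - 3.85) = -5.12%, loss ≈ 5343 × 5.12/100 ≈ 274.
Year 1996: gap = -2.0 × (8.4 - 3.85) = -9.1%, loss ≈ 5343 × 9.1/100 ≈ 486.
Year 1997: gap = -2.0 × (6.61 - 3.85) = -5.52%, loss ≈ 5343 × 5.52/100 ≈ 295.
Year 1998: gap = -2.0 × (5.31 - 3.85) = -2.92%, loss ≈ 5343 × 2.92/100 ≈ 156.
Total lost output = 274 + 486 + 295 + 156 = 1211 billion.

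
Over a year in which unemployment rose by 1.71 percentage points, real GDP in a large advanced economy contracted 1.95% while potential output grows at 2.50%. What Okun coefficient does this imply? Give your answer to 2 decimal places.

β ≈ 2.60

Growth form: g_Y = g_Y* - β × Δu, so β = (g_Y* - g_Y)/Δu.
β = (2.5 + 1.95)/1.71 = 4.45/1.71 = 2.60.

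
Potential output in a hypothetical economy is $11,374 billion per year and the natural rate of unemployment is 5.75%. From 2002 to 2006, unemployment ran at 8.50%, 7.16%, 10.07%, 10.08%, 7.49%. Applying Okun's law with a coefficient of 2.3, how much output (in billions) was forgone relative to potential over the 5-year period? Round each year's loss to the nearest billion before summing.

Year 2002: gap = -2.3 × (8.5 - 5.75) = -6.325%, loss ≈ 11374 × 6.325/100 ≈ 719.
Year 2003: gap = -2.3 × (7.16 - 5.75) = -3.243%, loss ≈ 11374 × 3.243/100 ≈ 369.
Year 2004: gap = -2.3 × (10.07 - 5.75) = -9.936%, loss ≈ 11374 × 9.936/100 ≈ 1130.
Year 2005: gap = -2.3 × (10.08 - 5.75) = -9.959%, loss ≈ 11374 × 9.959/100 ≈ 1133.
Year 2006: gap = -2.3 × (7.49 - 5.75) = -4.002%, loss ≈ 11374 × 4.002/100 ≈ 455.
Total lost output = 719 + 369 + 1130 + 1133 + 455 = 3806 billion.

$3,806 billion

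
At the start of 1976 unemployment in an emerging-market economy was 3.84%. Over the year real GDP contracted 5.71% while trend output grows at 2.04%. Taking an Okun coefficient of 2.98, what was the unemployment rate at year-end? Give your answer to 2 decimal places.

6.44%

Growth-rate Okun's law: g_Y = g_Y* - β × Δu, so Δu = (g_Y* - g_Y)/β.
Δu = (2.04 + 5.71)/2.98 = 7.75/2.98 = 2.60 percentage points.
Year-end unemployment = 3.84 + 2.6 = 6.44%.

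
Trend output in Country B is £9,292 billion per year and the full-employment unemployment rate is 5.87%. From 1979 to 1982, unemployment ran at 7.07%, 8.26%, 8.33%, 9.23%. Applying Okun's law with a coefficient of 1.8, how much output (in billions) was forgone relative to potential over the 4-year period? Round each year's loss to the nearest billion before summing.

£1,574 billion

Year 1979: gap = -1.8 × (7.07 - 5.87) = -2.16%, loss ≈ 9292 × 2.16/100 ≈ 201.
Year 1980: gap = -1.8 × (8.26 - 5.87) = -4.302%, loss ≈ 9292 × 4.302/100 ≈ 400.
Year 1981: gap = -1.8 × (8.33 - 5.87) = -4.428%, loss ≈ 9292 × 4.428/100 ≈ 411.
Year 1982: gap = -1.8 × (9.23 - 5.87) = -6.048%, loss ≈ 9292 × 6.048/100 ≈ 562.
Total lost output = 201 + 400 + 411 + 562 = 1574 billion.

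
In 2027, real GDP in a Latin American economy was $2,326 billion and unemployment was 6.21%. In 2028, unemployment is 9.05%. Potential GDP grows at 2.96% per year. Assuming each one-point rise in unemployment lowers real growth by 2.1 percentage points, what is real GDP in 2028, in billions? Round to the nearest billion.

$2,256 billion

Δu = 9.05 - 6.21 = 2.84 points.
Okun's law (growth form): g_Y = g_Y* - β × Δu = 2.96 - 2.1 × (2.84) = 2.96 - 5.964 = -3.004%.
Real GDP in the next year = 2326 × (1 - 3.004/100) = 2326 × 0.96996 ≈ 2256 billion.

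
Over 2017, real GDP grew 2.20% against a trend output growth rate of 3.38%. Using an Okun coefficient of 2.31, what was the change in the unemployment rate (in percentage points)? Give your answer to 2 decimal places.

0.51 percentage points

Growth-rate Okun's law: g_Y = g_Y* - β × Δu, so Δu = (g_Y* - g_Y)/β.
Δu = (3.38 - 2.2)/2.31 = 1.18/2.31 = 0.51 percentage points.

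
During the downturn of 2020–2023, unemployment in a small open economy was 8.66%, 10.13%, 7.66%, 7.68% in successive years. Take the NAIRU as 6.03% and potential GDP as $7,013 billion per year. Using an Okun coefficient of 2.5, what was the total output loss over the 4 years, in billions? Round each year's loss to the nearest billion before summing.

$1,755 billion

Year 2020: gap = -2.5 × (8.66 - 6.03) = -6.575%, loss ≈ 7013 × 6.575/100 ≈ 461.
Year 2021: gap = -2.5 × (10.13 - 6.03) = -10.25%, loss ≈ 7013 × 10.25/100 ≈ 719.
Year 2022: gap = -2.5 × (7.66 - 6.03) = -4.075%, loss ≈ 7013 × 4.075/100 ≈ 286.
Year 2023: gap = -2.5 × (7.68 - 6.03) = -4.125%, loss ≈ 7013 × 4.125/100 ≈ 289.
Total lost output = 461 + 719 + 286 + 289 = 1755 billion.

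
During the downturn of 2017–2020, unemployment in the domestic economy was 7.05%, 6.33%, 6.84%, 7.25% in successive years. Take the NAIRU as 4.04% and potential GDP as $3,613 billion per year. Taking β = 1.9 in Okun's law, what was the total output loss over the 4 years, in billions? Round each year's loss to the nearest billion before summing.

Year 2017: gap = -1.9 × (7.05 - 4.04) = -5.719%, loss ≈ 3613 × 5.719/100 ≈ 207.
Year 2018: gap = -1.9 × (6.33 - 4.04) = -4.351%, loss ≈ 3613 × 4.351/100 ≈ 157.
Year 2019: gap = -1.9 × (6.84 - 4.04) = -5.32%, loss ≈ 3613 × 5.32/100 ≈ 192.
Year 2020: gap = -1.9 × (7.25 - 4.04) = -6.099%, loss ≈ 3613 × 6.099/100 ≈ 220.
Total lost output = 207 + 157 + 192 + 220 = 776 billion.

$776 billion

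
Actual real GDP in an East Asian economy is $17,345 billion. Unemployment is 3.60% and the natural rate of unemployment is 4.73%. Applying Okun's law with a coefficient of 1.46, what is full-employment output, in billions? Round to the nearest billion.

$17,063 billion

Unemployment gap = 3.6 - 4.73 = -1.13 points, so output gap = -1.46 × (-1.13) = 1.6498%.
Since Y = Y* × (1 + gap/100), Y* = 17345/1.016498 ≈ 17063 billion.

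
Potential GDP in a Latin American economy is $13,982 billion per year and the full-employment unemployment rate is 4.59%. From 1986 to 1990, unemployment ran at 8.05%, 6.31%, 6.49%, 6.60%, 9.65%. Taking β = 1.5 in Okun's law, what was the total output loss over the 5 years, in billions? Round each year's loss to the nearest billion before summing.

$2,968 billion

Year 1986: gap = -1.5 × (8.05 - 4.59) = -5.19%, loss ≈ 13982 × 5.19/100 ≈ 726.
Year 1987: gap = -1.5 × (6.31 - 4.59) = -2.58%, loss ≈ 13982 × 2.58/100 ≈ 361.
Year 1988: gap = -1.5 × (6.49 - 4.59) = -2.85%, loss ≈ 13982 × 2.85/100 ≈ 398.
Year 1989: gap = -1.5 × (6.6 - 4.59) = -3.015%, loss ≈ 13982 × 3.015/100 ≈ 422.
Year 1990: gap = -1.5 × (9.65 - 4.59) = -7.59%, loss ≈ 13982 × 7.59/100 ≈ 1061.
Total lost output = 726 + 361 + 398 + 422 + 1061 = 2968 billion.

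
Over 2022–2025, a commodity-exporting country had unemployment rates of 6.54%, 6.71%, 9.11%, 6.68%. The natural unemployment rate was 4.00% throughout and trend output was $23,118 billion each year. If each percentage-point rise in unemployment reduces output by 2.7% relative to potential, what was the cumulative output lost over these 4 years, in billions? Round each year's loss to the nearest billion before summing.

$8,140 billion

Year 2022: gap = -2.7 × (6.54 - 4) = -6.858%, loss ≈ 23118 × 6.858/100 ≈ 1585.
Year 2023: gap = -2.7 × (6.71 - 4) = -7.317%, loss ≈ 23118 × 7.317/100 ≈ 1692.
Year 2024: gap = -2.7 × (9.11 - 4) = -13.797%, loss ≈ 23118 × 13.797/100 ≈ 3190.
Year 2025: gap = -2.7 × (6.68 - 4) = -7.236%, loss ≈ 23118 × 7.236/100 ≈ 1673.
Total lost output = 1585 + 1692 + 3190 + 1673 = 8140 billion.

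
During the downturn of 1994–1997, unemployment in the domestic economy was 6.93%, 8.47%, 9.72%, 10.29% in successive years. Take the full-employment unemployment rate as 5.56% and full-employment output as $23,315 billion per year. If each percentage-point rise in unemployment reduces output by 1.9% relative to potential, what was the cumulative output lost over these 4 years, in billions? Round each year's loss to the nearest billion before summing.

$5,834 billion

Year 1994: gap = -1.9 × (6.93 - 5.56) = -2.603%, loss ≈ 23315 × 2.603/100 ≈ 607.
Year 1995: gap = -1.9 × (8.47 - 5.56) = -5.529%, loss ≈ 23315 × 5.529/100 ≈ 1289.
Year 1996: gap = -1.9 × (9.72 - 5.56) = -7.904%, loss ≈ 23315 × 7.904/100 ≈ 1843.
Year 1997: gap = -1.9 × (10.29 - 5.56) = -8.987%, loss ≈ 23315 × 8.987/100 ≈ 2095.
Total lost output = 607 + 1289 + 1843 + 2095 = 5834 billion.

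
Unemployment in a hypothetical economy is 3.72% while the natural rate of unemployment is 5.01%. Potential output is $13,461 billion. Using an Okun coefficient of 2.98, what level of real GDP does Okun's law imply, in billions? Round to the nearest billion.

Unemployment gap = 3.72 - 5.01 = -1.29 points, so the output gap is -2.98 × (-1.29) = 3.8442%.
Actual GDP = 13461 × (1 + 3.8442/100) = 13461 × 1.038442 ≈ 13978 billion.

$13,978 billion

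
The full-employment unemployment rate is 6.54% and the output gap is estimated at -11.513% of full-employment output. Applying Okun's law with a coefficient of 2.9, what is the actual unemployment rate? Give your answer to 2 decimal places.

From Okun's law, u - u* = -(output gap)/β = -(-11.513)/2.9 = 3.97 points.
So u = 6.54 + 3.97 = 10.51%.

10.51%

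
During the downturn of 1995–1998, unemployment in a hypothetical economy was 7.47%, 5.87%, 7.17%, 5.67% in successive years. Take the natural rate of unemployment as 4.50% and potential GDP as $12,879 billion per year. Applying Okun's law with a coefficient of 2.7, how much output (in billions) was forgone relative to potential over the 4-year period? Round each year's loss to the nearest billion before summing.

Year 1995: gap = -2.7 × (7.47 - 4.5) = -8.019%, loss ≈ 12879 × 8.019/100 ≈ 1033.
Year 1996: gap = -2.7 × (5.87 - 4.5) = -3.699%, loss ≈ 12879 × 3.699/100 ≈ 476.
Year 1997: gap = -2.7 × (7.17 - 4.5) = -7.209%, loss ≈ 12879 × 7.209/100 ≈ 928.
Year 1998: gap = -2.7 × (5.67 - 4.5) = -3.159%, loss ≈ 12879 × 3.159/100 ≈ 407.
Total lost output = 1033 + 476 + 928 + 407 = 2844 billion.

$2,844 billion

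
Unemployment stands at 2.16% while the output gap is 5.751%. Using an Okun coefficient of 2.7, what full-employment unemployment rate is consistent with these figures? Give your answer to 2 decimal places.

From Okun's law, u - u* = -(output gap)/β = -(5.751)/2.7 = -2.13 points.
So u* = 2.16 + 2.13 = 4.29%.

4.29%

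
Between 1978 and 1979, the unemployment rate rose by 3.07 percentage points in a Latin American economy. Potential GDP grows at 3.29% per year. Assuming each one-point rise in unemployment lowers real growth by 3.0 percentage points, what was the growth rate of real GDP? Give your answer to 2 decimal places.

-5.92%

Growth-rate Okun's law: g_Y = g_Y* - β × Δu.
g_Y = 3.29 - 3.0 × (3.07) = 3.29 - 9.21 = -5.92%, i.e. -5.92% to 2 d.p.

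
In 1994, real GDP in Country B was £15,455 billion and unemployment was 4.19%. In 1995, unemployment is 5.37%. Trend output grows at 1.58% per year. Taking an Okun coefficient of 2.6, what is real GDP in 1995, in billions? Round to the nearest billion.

Δu = 5.37 - 4.19 = 1.18 points.
Okun's law (growth form): g_Y = g_Y* - β × Δu = 1.58 - 2.6 × (1.18) = 1.58 - 3.068 = -1.488%.
Real GDP in the next year = 15455 × (1 - 1.488/100) = 15455 × 0.98512 ≈ 15225 billion.

£15,225 billion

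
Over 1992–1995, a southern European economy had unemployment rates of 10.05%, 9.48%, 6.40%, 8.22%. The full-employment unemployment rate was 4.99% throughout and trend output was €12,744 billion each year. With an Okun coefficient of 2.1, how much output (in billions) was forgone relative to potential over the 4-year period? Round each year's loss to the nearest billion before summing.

€3,797 billion

Year 1992: gap = -2.1 × (10.05 - 4.99) = -10.626%, loss ≈ 12744 × 10.626/100 ≈ 1354.
Year 1993: gap = -2.1 × (9.48 - 4.99) = -9.429%, loss ≈ 12744 × 9.429/100 ≈ 1202.
Year 1994: gap = -2.1 × (6.4 - 4.99) = -2.961%, loss ≈ 12744 × 2.961/100 ≈ 377.
Year 1995: gap = -2.1 × (8.22 - 4.99) = -6.783%, loss ≈ 12744 × 6.783/100 ≈ 864.
Total lost output = 1354 + 1202 + 377 + 864 = 3797 billion.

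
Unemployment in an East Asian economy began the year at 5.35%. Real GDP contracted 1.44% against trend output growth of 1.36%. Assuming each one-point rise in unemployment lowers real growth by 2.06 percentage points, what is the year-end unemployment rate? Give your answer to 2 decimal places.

6.71%

Growth-rate Okun's law: g_Y = g_Y* - β × Δu, so Δu = (g_Y* - g_Y)/β.
Δu = (1.36 + 1.44)/2.06 = 2.8/2.06 = 1.36 percentage points.
Year-end unemployment = 5.35 + 1.36 = 6.71%.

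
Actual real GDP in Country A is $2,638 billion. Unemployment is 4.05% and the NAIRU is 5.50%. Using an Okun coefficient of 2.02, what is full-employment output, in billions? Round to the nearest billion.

Unemployment gap = 4.05 - 5.5 = -1.45 points, so output gap = -2.02 × (-1.45) = 2.929%.
Since Y = Y* × (1 + gap/100), Y* = 2638/1.02929 ≈ 2563 billion.

$2,563 billion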